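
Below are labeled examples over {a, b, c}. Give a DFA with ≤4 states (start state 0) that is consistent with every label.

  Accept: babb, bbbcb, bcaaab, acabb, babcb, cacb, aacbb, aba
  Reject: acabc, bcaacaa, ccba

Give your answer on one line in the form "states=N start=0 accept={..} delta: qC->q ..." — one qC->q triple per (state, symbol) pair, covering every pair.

State merging on the prefix tree: take the shortest (then alphabetical) example prefix whose next move is undefined and point that move at state 0, else 1, else 2, ...; a target is out if some Accept/Reject pair would then sit in one state with the same input left (inseparable). If every existing state is out, open a new one.
a: 0a undefined. 0a->0: ok.
b: 0b undefined. 0b->0: ok.
c: 0c undefined. 0c->0: no, babb/acabc meet in 0. Open state 1: 0c->1.
ca: 1a undefined. 1a->0: no, babb/bcaacaa meet in 0. 1a->1: ok.
cc: 1c undefined. 1c->0: no, babb/bcaacaa meet in 0. 1c->1: ok.
ccb: 1b undefined. 1b->0: no, babb/ccba meet in 0. 1b->1: no, bbbcb/acabc meet in 1. Open state 2: 1b->2.
ccba: 2a undefined. 2a->0: no, babb/ccba meet in 0. 2a->1: ok.
aacbb: 2b undefined. 2b->0: ok.
acabc: 2c undefined. 2c->0: no, babb/acabc meet in 0. 2c->1: ok.
All examples now run through 3 states with every (state, symbol) defined. Accept strings end in {0,2}, Reject strings end in {1}; accept={0,2}.

states=3 start=0 accept={0,2} delta: 0a->0 0b->0 0c->1 1a->1 1b->2 1c->1 2a->1 2b->0 2c->1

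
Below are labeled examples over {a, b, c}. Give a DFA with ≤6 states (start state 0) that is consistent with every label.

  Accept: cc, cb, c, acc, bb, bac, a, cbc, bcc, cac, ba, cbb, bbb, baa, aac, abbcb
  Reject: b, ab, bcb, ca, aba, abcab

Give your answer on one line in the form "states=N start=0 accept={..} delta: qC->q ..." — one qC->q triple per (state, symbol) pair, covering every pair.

State merging on the prefix tree: take the shortest (then alphabetical) example prefix whose next move is undefined and point that move at state 0, else 1, else 2, ...; a target is out if some Accept/Reject pair would then sit in one state with the same input left (inseparable). If every existing state is out, open a new one.
a: 0a undefined. 0a->0: no, ba/aba meet in 0 with "ba" left. Open state 1: 0a->1.
b: 0b undefined. 0b->0: no, cb/bcb meet in 0 with "cb" left. 0b->1: no, bb/ab meet in 1 with "b" left. Open state 2: 0b->2.
c: 0c undefined. 0c->0: no, cb/b meet in 2. 0c->1: no, cb/ab meet in 1 with "b" left. 0c->2: no, c/b meet in 2. Open state 3: 0c->3.
aa: 1a undefined. 1a->0: ok.
ab: 1b undefined. 1b->0: no, a/aba meet in 1. 1b->1: no, a/ab meet in 1. 1b->2: no, ba/aba meet in 2 with "a" left. 1b->3: no, c/ab meet in 3. Open state 4: 1b->4.
ac: 1c undefined. 1c->0: ok.
ba: 2a undefined. 2a->0: ok.
bb: 2b undefined. 2b->0: no, bbb/b meet in 2. 2b->1: no, bbb/ab meet in 4. 2b->2: no, bb/b meet in 2. 2b->3: ok.
bc: 2c undefined. 2c->0: ok.
ca: 3a undefined. 3a->0: no, ba/ca meet in 0. 3a->1: no, a/ca meet in 1. 3a->2: ok.
cb: 3b undefined. 3b->0: no, cbb/b meet in 2. 3b->1: no, cbb/ab meet in 4. 3b->2: no, cb/b meet in 2. 3b->3: ok.
cc: 3c undefined. 3c->0: ok.
aba: 4a undefined. 4a->0: no, cc/aba meet in 0. 4a->1: no, a/aba meet in 1. 4a->2: ok.
abb: 4b undefined. 4b->0: ok.
abc: 4c undefined. 4c->0: ok.
All examples now run through 5 states with every (state, symbol) defined. Accept strings end in {0,1,3}, Reject strings end in {2,4}; accept={0,1,3}.

states=5 start=0 accept={0,1,3} delta: 0a->1 0b->2 0c->3 1a->0 1b->4 1c->0 2a->0 2b->3 2c->0 3a->2 3b->3 3c->0 4a->2 4b->0 4c->0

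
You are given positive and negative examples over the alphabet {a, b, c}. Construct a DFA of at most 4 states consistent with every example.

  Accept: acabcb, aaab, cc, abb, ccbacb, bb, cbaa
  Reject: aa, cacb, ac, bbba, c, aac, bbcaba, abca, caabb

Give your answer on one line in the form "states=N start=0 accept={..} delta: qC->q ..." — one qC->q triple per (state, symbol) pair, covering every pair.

states=4 start=0 accept={1,3} delta: 0a->0 0b->1 0c->2 1a->0 1b->1 1c->0 2a->2 2b->3 2c->3 3a->3 3b->0 3c->0

Fold the examples into a partial DFA from state 0: repeatedly fix the first undefined (state, symbol) met by the shortest-then-alphabetical prefix, trying targets in increasing order and rejecting any under which an Accept and a Reject string meet in one state with the same remainder; add a state when all current targets are rejected. Accepting states are where Accept strings end.
a: 0a undefined. 0a->0: ok.
b: 0b undefined. 0b->0: no, aaab/aa meet in 0. Open state 1: 0b->1.
c: 0c undefined. 0c->0: no, aaab/cacb meet in 1. 0c->1: no, aaab/ac meet in 1. Open state 2: 0c->2.
bb: 1b undefined. 1b->0: no, abb/aa meet in 0. 1b->1: ok.
ca: 2a undefined. 2a->0: no, aaab/caabb meet in 1. 2a->1: no, acabcb/cacb meet in 1 with "cb" left. 2a->2: ok.
cb: 2b undefined. 2b->0: no, acabcb/aa meet in 0. 2b->1: no, aaab/caabb meet in 1. 2b->2: no, acabcb/cacb meet in 2 with "cb" left. Open state 3: 2b->3.
cc: 2c undefined. 2c->0: no, aaab/cacb meet in 1. 2c->1: no, aaab/cacb meet in 1. 2c->2: no, cc/ac meet in 2. 2c->3: ok.
abc: 1c undefined. 1c->0: ok.
cba: 3a undefined. 3a->0: no, cbaa/aa meet in 0. 3a->1: no, cbaa/bbba meet in 1 with "a" left. 3a->2: no, cbaa/ac meet in 2. 3a->3: ok.
ccb: 3b undefined. 3b->0: ok.
bbba: 1a undefined. 1a->0: ok.
acabc: 3c undefined. 3c->0: ok.
All examples now run through 4 states with every (state, symbol) defined. Accept strings end in {1,3}, Reject strings end in {0,2}; accept={1,3}.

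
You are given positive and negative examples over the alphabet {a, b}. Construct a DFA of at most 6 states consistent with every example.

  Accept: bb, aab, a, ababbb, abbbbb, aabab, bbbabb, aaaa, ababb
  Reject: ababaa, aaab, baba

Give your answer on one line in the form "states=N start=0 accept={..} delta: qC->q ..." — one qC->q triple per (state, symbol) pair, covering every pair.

State merging on the prefix tree: take the shortest (then alphabetical) example prefix whose next move is undefined and point that move at state 0, else 1, else 2, ...; a target is out if some Accept/Reject pair would then sit in one state with the same input left (inseparable). If every existing state is out, open a new one.
a: 0a undefined. 0a->0: no, aab/aaab meet in 0 with "b" left. Open state 1: 0a->1.
b: 0b undefined. 0b->0: ok.
aa: 1a undefined. 1a->0: no, aabab/aaab meet in 1 with "b" left. 1a->1: no, aab/aaab meet in 1 with "b" left. Open state 2: 1a->2.
ab: 1b undefined. 1b->0: no, a/baba meet in 1. 1b->1: ok.
aaa: 2a undefined. 2a->0: no, bb/aaab meet in 0. 2a->1: no, a/aaab meet in 1. 2a->2: no, aab/aaab meet in 2 with "b" left. Open state 3: 2a->3.
aab: 2b undefined. 2b->0: ok.
aaaa: 3a undefined. 3a->0: ok.
aaab: 3b undefined. 3b->0: no, bb/aaab meet in 0. 3b->1: no, a/aaab meet in 1. 3b->2: ok.
All examples now run through 4 states with every (state, symbol) defined. Accept strings end in {0,1}, Reject strings end in {2}; accept={0,1}.

states=4 start=0 accept={0,1} delta: 0a->1 0b->0 1a->2 1b->1 2a->3 2b->0 3a->0 3b->2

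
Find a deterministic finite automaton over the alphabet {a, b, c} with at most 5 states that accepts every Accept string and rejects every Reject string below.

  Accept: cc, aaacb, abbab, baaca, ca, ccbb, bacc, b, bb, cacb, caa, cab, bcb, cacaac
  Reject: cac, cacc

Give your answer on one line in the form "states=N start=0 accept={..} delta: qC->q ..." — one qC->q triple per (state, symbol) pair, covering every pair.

Fold the examples into a partial DFA from state 0: repeatedly fix the first undefined (state, symbol) met by the shortest-then-alphabetical prefix, trying targets in increasing order and rejecting any under which an Accept and a Reject string meet in one state with the same remainder; add a state when all current targets are rejected. Accepting states are where Accept strings end.
a: 0a undefined. 0a->0: ok.
b: 0b undefined. 0b->0: ok.
c: 0c undefined. 0c->0: no, cc/cac meet in 0. Open state 1: 0c->1.
ca: 1a undefined. 1a->0: no, cc/cacc meet in 1 with "c" left. 1a->1: no, cc/cac meet in 1 with "c" left. Open state 2: 1a->2.
cc: 1c undefined. 1c->0: ok.
bcb: 1b undefined. 1b->0: ok.
caa: 2a undefined. 2a->0: ok.
cab: 2b undefined. 2b->0: ok.
cac: 2c undefined. 2c->0: no, cc/cac meet in 0. 2c->1: no, cc/cacc meet in 0. 2c->2: no, baaca/cac meet in 2. Open state 3: 2c->3.
caca: 3a undefined. 3a->0: ok.
cacb: 3b undefined. 3b->0: ok.
cacc: 3c undefined. 3c->0: no, cc/cacc meet in 0. 3c->1: no, cacaac/cacc meet in 1. 3c->2: no, baaca/cacc meet in 2. 3c->3: ok.
All examples now run through 4 states with every (state, symbol) defined. Accept strings end in {0,1,2}, Reject strings end in {3}; accept={0,1,2}.

states=4 start=0 accept={0,1,2} delta: 0a->0 0b->0 0c->1 1a->2 1b->0 1c->0 2a->0 2b->0 2c->3 3a->0 3b->0 3c->3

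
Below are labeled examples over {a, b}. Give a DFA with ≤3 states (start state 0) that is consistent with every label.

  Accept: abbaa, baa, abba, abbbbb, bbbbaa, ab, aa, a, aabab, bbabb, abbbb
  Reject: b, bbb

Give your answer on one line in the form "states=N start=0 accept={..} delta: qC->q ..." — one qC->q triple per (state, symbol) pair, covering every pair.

states=2 start=0 accept={1} delta: 0a->1 0b->0 1a->1 1b->1

Fold the examples into a partial DFA from state 0: repeatedly fix the first undefined (state, symbol) met by the shortest-then-alphabetical prefix, trying targets in increasing order and rejecting any under which an Accept and a Reject string meet in one state with the same remainder; add a state when all current targets are rejected. Accepting states are where Accept strings end.
a: 0a undefined. 0a->0: no, ab/b meet in 0 with "b" left. Open state 1: 0a->1.
b: 0b undefined. 0b->0: ok.
aa: 1a undefined. 1a->0: no, baa/b meet in 0. 1a->1: ok.
ab: 1b undefined. 1b->0: no, abbbbb/b meet in 0. 1b->1: ok.
All examples now run through 2 states with every (state, symbol) defined. Accept strings end in {1}, Reject strings end in {0}; accept={1}.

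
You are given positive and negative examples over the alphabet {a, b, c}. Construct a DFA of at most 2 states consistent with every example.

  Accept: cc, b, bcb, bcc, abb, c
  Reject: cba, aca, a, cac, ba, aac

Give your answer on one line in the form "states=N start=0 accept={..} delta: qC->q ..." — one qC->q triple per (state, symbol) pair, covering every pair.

State merging on the prefix tree: take the shortest (then alphabetical) example prefix whose next move is undefined and point that move at state 0, else 1, else 2, ...; a target is out if some Accept/Reject pair would then sit in one state with the same input left (inseparable). If every existing state is out, open a new one.
a: 0a undefined. 0a->0: no, c/aac meet in 0 with "c" left. Open state 1: 0a->1.
b: 0b undefined. 0b->0: ok.
c: 0c undefined. 0c->0: ok.
aa: 1a undefined. 1a->0: no, cc/aac meet in 0. 1a->1: ok.
ab: 1b undefined. 1b->0: ok.
ac: 1c undefined. 1c->0: no, cc/cac meet in 0. 1c->1: ok.
All examples now run through 2 states with every (state, symbol) defined. Accept strings end in {0}, Reject strings end in {1}; accept={0}.

states=2 start=0 accept={0} delta: 0a->1 0b->0 0c->0 1a->1 1b->0 1c->1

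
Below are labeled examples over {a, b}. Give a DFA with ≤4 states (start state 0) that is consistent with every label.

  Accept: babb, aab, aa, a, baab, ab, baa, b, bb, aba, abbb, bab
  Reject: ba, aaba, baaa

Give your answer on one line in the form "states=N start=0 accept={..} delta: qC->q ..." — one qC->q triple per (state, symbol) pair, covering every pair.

states=4 start=0 accept={0,1,2} delta: 0a->1 0b->2 1a->0 1b->0 2a->3 2b->0 3a->2 3b->0

State merging on the prefix tree: take the shortest (then alphabetical) example prefix whose next move is undefined and point that move at state 0, else 1, else 2, ...; a target is out if some Accept/Reject pair would then sit in one state with the same input left (inseparable). If every existing state is out, open a new one.
a: 0a undefined. 0a->0: no, aba/ba meet in 0 with "ba" left. Open state 1: 0a->1.
b: 0b undefined. 0b->0: no, a/ba meet in 1. 0b->1: no, aa/ba meet in 1 with "a" left. Open state 2: 0b->2.
aa: 1a undefined. 1a->0: ok.
ab: 1b undefined. 1b->0: ok.
ba: 2a undefined. 2a->0: no, aa/ba meet in 0. 2a->1: no, a/ba meet in 1. 2a->2: no, aab/ba meet in 2. Open state 3: 2a->3.
bb: 2b undefined. 2b->0: ok.
baa: 3a undefined. 3a->0: no, a/baaa meet in 1. 3a->1: no, aa/baaa meet in 0. 3a->2: ok.
bab: 3b undefined. 3b->0: ok.
All examples now run through 4 states with every (state, symbol) defined. Accept strings end in {0,1,2}, Reject strings end in {3}; accept={0,1,2}.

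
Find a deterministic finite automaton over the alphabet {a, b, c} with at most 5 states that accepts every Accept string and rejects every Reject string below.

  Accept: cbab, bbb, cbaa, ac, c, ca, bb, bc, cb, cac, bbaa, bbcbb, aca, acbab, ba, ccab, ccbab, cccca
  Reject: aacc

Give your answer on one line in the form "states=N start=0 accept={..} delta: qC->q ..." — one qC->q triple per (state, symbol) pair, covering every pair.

states=3 start=0 accept={0,1} delta: 0a->0 0b->0 0c->1 1a->0 1b->0 1c->2 2a->0 2b->0 2c->0

Grow the machine one transition at a time. Run the examples from 0; the earliest place one falls off (shortest prefix, ties alphabetical) gets sent to the lowest-numbered state that keeps every Accept/Reject pair distinguishable — a pair clashes when both reach the same state with identical unread suffix — and to a fresh state only if none does.
a: 0a undefined. 0a->0: ok.
b: 0b undefined. 0b->0: ok.
c: 0c undefined. 0c->0: no, cbab/aacc meet in 0. Open state 1: 0c->1.
ca: 1a undefined. 1a->0: ok.
cb: 1b undefined. 1b->0: ok.
cc: 1c undefined. 1c->0: no, cbab/aacc meet in 0. 1c->1: no, ac/aacc meet in 1. Open state 2: 1c->2.
cca: 2a undefined. 2a->0: ok.
ccb: 2b undefined. 2b->0: ok.
ccc: 2c undefined. 2c->0: ok.
All examples now run through 3 states with every (state, symbol) defined. Accept strings end in {0,1}, Reject strings end in {2}; accept={0,1}.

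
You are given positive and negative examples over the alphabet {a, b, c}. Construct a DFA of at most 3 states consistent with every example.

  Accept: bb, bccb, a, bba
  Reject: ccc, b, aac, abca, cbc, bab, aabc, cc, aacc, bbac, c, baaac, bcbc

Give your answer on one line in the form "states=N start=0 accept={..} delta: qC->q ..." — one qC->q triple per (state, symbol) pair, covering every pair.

Grow the machine one transition at a time. Run the examples from 0; the earliest place one falls off (shortest prefix, ties alphabetical) gets sent to the lowest-numbered state that keeps every Accept/Reject pair distinguishable — a pair clashes when both reach the same state with identical unread suffix — and to a fresh state only if none does.
a: 0a undefined. 0a->0: ok.
b: 0b undefined. 0b->0: no, bb/b meet in 0. Open state 1: 0b->1.
c: 0c undefined. 0c->0: no, a/ccc meet in 0. 0c->1: ok.
ba: 1a undefined. 1a->0: ok.
bb: 1b undefined. 1b->0: ok.
bc: 1c undefined. 1c->0: no, bb/abca meet in 0. 1c->1: no, bb/abca meet in 0. Open state 2: 1c->2.
bcb: 2b undefined. 2b->0: ok.
bcc: 2c undefined. 2c->0: no, bb/ccc meet in 0. 2c->1: ok.
abca: 2a undefined. 2a->0: no, bb/abca meet in 0. 2a->1: ok.
All examples now run through 3 states with every (state, symbol) defined. Accept strings end in {0}, Reject strings end in {1,2}; accept={0}.

states=3 start=0 accept={0} delta: 0a->0 0b->1 0c->1 1a->0 1b->0 1c->2 2a->1 2b->0 2c->1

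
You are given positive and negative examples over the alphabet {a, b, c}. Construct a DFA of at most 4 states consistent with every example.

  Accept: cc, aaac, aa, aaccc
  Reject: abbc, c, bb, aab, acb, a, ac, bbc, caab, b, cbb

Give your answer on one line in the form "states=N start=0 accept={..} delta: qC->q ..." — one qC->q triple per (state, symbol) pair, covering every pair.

Fold the examples into a partial DFA from state 0: repeatedly fix the first undefined (state, symbol) met by the shortest-then-alphabetical prefix, trying targets in increasing order and rejecting any under which an Accept and a Reject string meet in one state with the same remainder; add a state when all current targets are rejected. Accepting states are where Accept strings end.
a: 0a undefined. 0a->0: no, aaac/c meet in 0 with "c" left. Open state 1: 0a->1.
b: 0b undefined. 0b->0: ok.
c: 0c undefined. 0c->0: no, cc/c meet in 0. 0c->1: no, cc/ac meet in 1 with "c" left. Open state 2: 0c->2.
aa: 1a undefined. 1a->0: no, aaac/ac meet in 1 with "c" left. 1a->1: no, aaac/ac meet in 1 with "c" left. 1a->2: no, aa/c meet in 2. Open state 3: 1a->3.
ab: 1b undefined. 1b->0: ok.
ac: 1c undefined. 1c->0: ok.
ca: 2a undefined. 2a->0: ok.
cb: 2b undefined. 2b->0: ok.
cc: 2c undefined. 2c->0: no, cc/bb meet in 0. 2c->1: no, cc/a meet in 1. 2c->2: no, cc/abbc meet in 2. 2c->3: ok.
aaa: 3a undefined. 3a->0: no, aaac/abbc meet in 2. 3a->1: no, aaac/bb meet in 0. 3a->2: ok.
aab: 3b undefined. 3b->0: ok.
aac: 3c undefined. 3c->0: ok.
All examples now run through 4 states with every (state, symbol) defined. Accept strings end in {3}, Reject strings end in {0,1,2}; accept={3}.

states=4 start=0 accept={3} delta: 0a->1 0b->0 0c->2 1a->3 1b->0 1c->0 2a->0 2b->0 2c->3 3a->2 3b->0 3c->0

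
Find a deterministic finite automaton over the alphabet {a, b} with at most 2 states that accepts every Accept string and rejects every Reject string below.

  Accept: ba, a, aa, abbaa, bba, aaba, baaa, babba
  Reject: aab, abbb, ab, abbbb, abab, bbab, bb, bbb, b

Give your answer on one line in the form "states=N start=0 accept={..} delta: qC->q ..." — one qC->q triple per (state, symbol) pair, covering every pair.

Fold the examples into a partial DFA from state 0: repeatedly fix the first undefined (state, symbol) met by the shortest-then-alphabetical prefix, trying targets in increasing order and rejecting any under which an Accept and a Reject string meet in one state with the same remainder; add a state when all current targets are rejected. Accepting states are where Accept strings end.
a: 0a undefined. 0a->0: ok.
b: 0b undefined. 0b->0: no, ba/aab meet in 0. Open state 1: 0b->1.
ba: 1a undefined. 1a->0: ok.
bb: 1b undefined. 1b->0: no, ba/abbbb meet in 0. 1b->1: ok.
All examples now run through 2 states with every (state, symbol) defined. Accept strings end in {0}, Reject strings end in {1}; accept={0}.

states=2 start=0 accept={0} delta: 0a->0 0b->1 1a->0 1b->1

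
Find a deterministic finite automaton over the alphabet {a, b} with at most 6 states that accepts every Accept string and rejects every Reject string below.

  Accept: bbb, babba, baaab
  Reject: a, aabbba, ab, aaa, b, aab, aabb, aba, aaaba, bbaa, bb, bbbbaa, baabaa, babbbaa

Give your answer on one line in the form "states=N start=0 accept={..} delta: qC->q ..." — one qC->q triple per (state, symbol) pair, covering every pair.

Fold the examples into a partial DFA from state 0: repeatedly fix the first undefined (state, symbol) met by the shortest-then-alphabetical prefix, trying targets in increasing order and rejecting any under which an Accept and a Reject string meet in one state with the same remainder; add a state when all current targets are rejected. Accepting states are where Accept strings end.
a: 0a undefined. 0a->0: ok.
b: 0b undefined. 0b->0: no, bbb/a meet in 0. Open state 1: 0b->1.
ba: 1a undefined. 1a->0: no, baaab/ab meet in 1. 1a->1: no, babba/aabbba meet in 1 with "bba" left. Open state 2: 1a->2.
bb: 1b undefined. 1b->0: no, bbb/ab meet in 1. 1b->1: no, bbb/ab meet in 1. 1b->2: ok.
baa: 2a undefined. 2a->0: no, baaab/ab meet in 1. 2a->1: ok.
bab: 2b undefined. 2b->0: no, bbb/a meet in 0. 2b->1: no, bbb/ab meet in 1. 2b->2: no, bbb/aabb meet in 2. Open state 3: 2b->3.
babb: 3b undefined. 3b->0: no, babba/a meet in 0. 3b->1: no, babba/aabb meet in 2. 3b->2: no, babba/ab meet in 1. 3b->3: no, babba/aabbba meet in 3 with "a" left. Open state 4: 3b->4.
babba: 4a undefined. 4a->0: no, babba/a meet in 0. 4a->1: no, babba/ab meet in 1. 4a->2: no, babba/aabb meet in 2. 4a->3: ok.
babbb: 4b undefined. 4b->0: ok.
aabbba: 3a undefined. 3a->0: ok.
All examples now run through 5 states with every (state, symbol) defined. Accept strings end in {3}, Reject strings end in {0,1,2}; accept={3}.

states=5 start=0 accept={3} delta: 0a->0 0b->1 1a->2 1b->2 2a->1 2b->3 3a->0 3b->4 4a->3 4b->0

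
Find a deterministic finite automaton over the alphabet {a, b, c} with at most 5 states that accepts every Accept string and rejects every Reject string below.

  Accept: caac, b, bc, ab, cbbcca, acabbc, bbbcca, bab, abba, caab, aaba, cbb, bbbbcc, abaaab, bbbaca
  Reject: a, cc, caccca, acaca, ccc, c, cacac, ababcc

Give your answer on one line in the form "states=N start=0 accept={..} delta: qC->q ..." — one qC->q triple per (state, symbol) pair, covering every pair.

Grow the machine one transition at a time. Run the examples from 0; the earliest place one falls off (shortest prefix, ties alphabetical) gets sent to the lowest-numbered state that keeps every Accept/Reject pair distinguishable — a pair clashes when both reach the same state with identical unread suffix — and to a fresh state only if none does.
a: 0a undefined. 0a->0: ok.
b: 0b undefined. 0b->0: no, b/a meet in 0. Open state 1: 0b->1.
c: 0c undefined. 0c->0: no, caac/a meet in 0. 0c->1: no, b/c meet in 1. Open state 2: 0c->2.
ba: 1a undefined. 1a->0: no, aaba/a meet in 0. 1a->1: ok.
bb: 1b undefined. 1b->0: no, bab/a meet in 0. 1b->1: no, bbbbcc/ababcc meet in 1 with "cc" left. 1b->2: no, bab/c meet in 2. Open state 3: 1b->3.
bc: 1c undefined. 1c->0: no, bc/a meet in 0. 1c->1: ok.
ca: 2a undefined. 2a->0: no, caac/c meet in 2. 2a->1: no, caac/caccca meet in 1. 2a->2: no, caac/cc meet in 2 with "c" left. 2a->3: ok.
cb: 2b undefined. 2b->0: ok.
cc: 2c undefined. 2c->0: ok.
bbb: 3b undefined. 3b->0: no, bbbcca/a meet in 0. 3b->1: no, bbbbcc/ababcc meet in 3 with "cc" left. 3b->2: no, acabbc/ccc meet in 2. 3b->3: no, bbbbcc/ababcc meet in 3 with "cc" left. Open state 4: 3b->4.
caa: 3a undefined. 3a->0: no, caac/ccc meet in 2. 3a->1: ok.
cac: 3c undefined. 3c->0: ok.
bbba: 4a undefined. 4a->0: ok.
bbbb: 4b undefined. 4b->0: no, acabbc/ccc meet in 2. 4b->1: ok.
bbbc: 4c undefined. 4c->0: ok.
All examples now run through 5 states with every (state, symbol) defined. Accept strings end in {1,3}, Reject strings end in {0,2}; accept={1,3}.

states=5 start=0 accept={1,3} delta: 0a->0 0b->1 0c->2 1a->1 1b->3 1c->1 2a->3 2b->0 2c->0 3a->1 3b->4 3c->0 4a->0 4b->1 4c->0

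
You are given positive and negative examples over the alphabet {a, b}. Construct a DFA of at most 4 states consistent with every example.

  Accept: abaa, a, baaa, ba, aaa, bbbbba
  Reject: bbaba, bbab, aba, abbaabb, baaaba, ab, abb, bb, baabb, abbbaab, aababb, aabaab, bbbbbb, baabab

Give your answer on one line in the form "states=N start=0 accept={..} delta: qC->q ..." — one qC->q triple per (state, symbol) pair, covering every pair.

states=3 start=0 accept={1} delta: 0a->1 0b->0 1a->0 1b->2 2a->0 2b->0

Grow the machine one transition at a time. Run the examples from 0; the earliest place one falls off (shortest prefix, ties alphabetical) gets sent to the lowest-numbered state that keeps every Accept/Reject pair distinguishable — a pair clashes when both reach the same state with identical unread suffix — and to a fresh state only if none does.
a: 0a undefined. 0a->0: no, ba/aba meet in 0 with "ba" left. Open state 1: 0a->1.
b: 0b undefined. 0b->0: ok.
aa: 1a undefined. 1a->0: ok.
ab: 1b undefined. 1b->0: no, abaa/bbab meet in 0. 1b->1: no, abaa/bbab meet in 1. Open state 2: 1b->2.
aba: 2a undefined. 2a->0: ok.
abb: 2b undefined. 2b->0: ok.
All examples now run through 3 states with every (state, symbol) defined. Accept strings end in {1}, Reject strings end in {0,2}; accept={1}.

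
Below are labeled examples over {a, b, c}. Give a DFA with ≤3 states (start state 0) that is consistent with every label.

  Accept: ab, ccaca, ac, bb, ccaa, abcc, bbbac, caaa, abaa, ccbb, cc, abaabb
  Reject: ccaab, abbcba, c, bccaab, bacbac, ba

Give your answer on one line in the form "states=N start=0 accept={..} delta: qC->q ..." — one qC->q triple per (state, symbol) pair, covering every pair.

states=3 start=0 accept={0,2} delta: 0a->1 0b->0 0c->1 1a->0 1b->0 1c->2 2a->2 2b->1 2c->1

Grow the machine one transition at a time. Run the examples from 0; the earliest place one falls off (shortest prefix, ties alphabetical) gets sent to the lowest-numbered state that keeps every Accept/Reject pair distinguishable — a pair clashes when both reach the same state with identical unread suffix — and to a fresh state only if none does.
a: 0a undefined. 0a->0: no, ac/c meet in 0 with "c" left. Open state 1: 0a->1.
b: 0b undefined. 0b->0: ok.
c: 0c undefined. 0c->0: no, bb/c meet in 0. 0c->1: ok.
ab: 1b undefined. 1b->0: ok.
ac: 1c undefined. 1c->0: no, ab/bacbac meet in 0. 1c->1: no, ac/abbcba meet in 1. Open state 2: 1c->2.
ca: 1a undefined. 1a->0: ok.
cca: 2a undefined. 2a->0: no, ab/ccaab meet in 0. 2a->1: no, ab/ccaab meet in 0. 2a->2: ok.
ccb: 2b undefined. 2b->0: no, ab/ccaab meet in 0. 2b->1: ok.
ccac: 2c undefined. 2c->0: no, ccaca/ccaab meet in 1. 2c->1: ok.
All examples now run through 3 states with every (state, symbol) defined. Accept strings end in {0,2}, Reject strings end in {1}; accept={0,2}.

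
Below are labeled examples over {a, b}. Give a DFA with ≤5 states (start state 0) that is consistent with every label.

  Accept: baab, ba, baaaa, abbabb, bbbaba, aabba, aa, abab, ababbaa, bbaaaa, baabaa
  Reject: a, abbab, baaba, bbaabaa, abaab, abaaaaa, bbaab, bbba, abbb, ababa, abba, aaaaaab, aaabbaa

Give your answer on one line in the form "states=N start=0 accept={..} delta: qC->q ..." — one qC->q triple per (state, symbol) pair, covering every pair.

states=5 start=0 accept={0,2,4} delta: 0a->1 0b->1 1a->2 1b->3 2a->3 2b->0 3a->4 3b->0 4a->0 4b->2

State merging on the prefix tree: take the shortest (then alphabetical) example prefix whose next move is undefined and point that move at state 0, else 1, else 2, ...; a target is out if some Accept/Reject pair would then sit in one state with the same input left (inseparable). If every existing state is out, open a new one.
a: 0a undefined. 0a->0: no, baab/abaab meet in 0 with "baab" left. Open state 1: 0a->1.
b: 0b undefined. 0b->0: no, baab/bbaab meet in 1 with "ab" left. 0b->1: ok.
aa: 1a undefined. 1a->0: no, baaaa/a meet in 1. 1a->1: no, baab/aaaaaab meet in 1 with "b" left. Open state 2: 1a->2.
ab: 1b undefined. 1b->0: no, ba/bbba meet in 2. 1b->1: no, baab/abaab meet in 2 with "ab" left. 1b->2: no, ababbaa/aaabbaa meet in 2 with "abbaa" left. Open state 3: 1b->3.
aaa: 2a undefined. 2a->0: no, baab/a meet in 1. 2a->1: no, baaaa/a meet in 1. 2a->2: no, baab/aaaaaab meet in 2 with "b" left. 2a->3: ok.
aab: 2b undefined. 2b->0: ok.
aba: 3a undefined. 3a->0: no, ba/ababa meet in 2. 3a->1: no, baab/aaaaaab meet in 3 with "b" left. 3a->2: no, baab/abaab meet in 3 with "b" left. 3a->3: no, baab/abaab meet in 3 with "b" left. Open state 4: 3a->4.
abb: 3b undefined. 3b->0: ok.
abaa: 4a undefined. 4a->0: ok.
abab: 4b undefined. 4b->0: no, ababbaa/abbab meet in 3. 4b->1: no, ba/ababa meet in 2. 4b->2: ok.
All examples now run through 5 states with every (state, symbol) defined. Accept strings end in {0,2,4}, Reject strings end in {1,3}; accept={0,2,4}.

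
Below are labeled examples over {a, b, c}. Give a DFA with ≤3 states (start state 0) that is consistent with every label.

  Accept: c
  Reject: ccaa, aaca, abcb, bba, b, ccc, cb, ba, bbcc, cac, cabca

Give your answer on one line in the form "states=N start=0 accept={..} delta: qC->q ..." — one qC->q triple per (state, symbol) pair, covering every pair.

Fold the examples into a partial DFA from state 0: repeatedly fix the first undefined (state, symbol) met by the shortest-then-alphabetical prefix, trying targets in increasing order and rejecting any under which an Accept and a Reject string meet in one state with the same remainder; add a state when all current targets are rejected. Accepting states are where Accept strings end.
a: 0a undefined. 0a->0: ok.
b: 0b undefined. 0b->0: ok.
c: 0c undefined. 0c->0: no, c/ccaa meet in 0. Open state 1: 0c->1.
ca: 1a undefined. 1a->0: no, c/cac meet in 1. 1a->1: no, c/aaca meet in 1. Open state 2: 1a->2.
cb: 1b undefined. 1b->0: ok.
cc: 1c undefined. 1c->0: no, c/ccc meet in 1. 1c->1: no, c/ccc meet in 1. 1c->2: ok.
cab: 2b undefined. 2b->0: ok.
cac: 2c undefined. 2c->0: ok.
cca: 2a undefined. 2a->0: ok.
All examples now run through 3 states with every (state, symbol) defined. Accept strings end in {1}, Reject strings end in {0,2}; accept={1}.

states=3 start=0 accept={1} delta: 0a->0 0b->0 0c->1 1a->2 1b->0 1c->2 2a->0 2b->0 2c->0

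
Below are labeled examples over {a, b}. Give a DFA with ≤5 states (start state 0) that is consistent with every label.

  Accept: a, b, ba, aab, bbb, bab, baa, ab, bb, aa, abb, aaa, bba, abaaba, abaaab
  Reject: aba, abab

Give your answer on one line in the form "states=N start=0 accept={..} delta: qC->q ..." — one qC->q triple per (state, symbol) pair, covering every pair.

states=4 start=0 accept={0,1,2} delta: 0a->1 0b->0 1a->0 1b->2 2a->3 2b->0 3a->0 3b->3

State merging on the prefix tree: take the shortest (then alphabetical) example prefix whose next move is undefined and point that move at state 0, else 1, else 2, ...; a target is out if some Accept/Reject pair would then sit in one state with the same input left (inseparable). If every existing state is out, open a new one.
a: 0a undefined. 0a->0: no, ba/aba meet in 0 with "ba" left. Open state 1: 0a->1.
b: 0b undefined. 0b->0: ok.
aa: 1a undefined. 1a->0: ok.
ab: 1b undefined. 1b->0: no, a/aba meet in 1. 1b->1: no, b/aba meet in 0. Open state 2: 1b->2.
aba: 2a undefined. 2a->0: no, b/aba meet in 0. 2a->1: no, a/aba meet in 1. 2a->2: no, bab/aba meet in 2. Open state 3: 2a->3.
abb: 2b undefined. 2b->0: ok.
abaa: 3a undefined. 3a->0: ok.
abab: 3b undefined. 3b->0: no, b/abab meet in 0. 3b->1: no, a/abab meet in 1. 3b->2: no, bab/abab meet in 2. 3b->3: ok.
All examples now run through 4 states with every (state, symbol) defined. Accept strings end in {0,1,2}, Reject strings end in {3}; accept={0,1,2}.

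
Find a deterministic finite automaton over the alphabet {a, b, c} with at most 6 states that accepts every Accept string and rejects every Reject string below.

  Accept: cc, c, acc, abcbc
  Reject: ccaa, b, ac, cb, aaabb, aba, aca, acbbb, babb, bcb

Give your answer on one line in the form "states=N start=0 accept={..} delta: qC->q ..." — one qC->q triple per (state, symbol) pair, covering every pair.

Fold the examples into a partial DFA from state 0: repeatedly fix the first undefined (state, symbol) met by the shortest-then-alphabetical prefix, trying targets in increasing order and rejecting any under which an Accept and a Reject string meet in one state with the same remainder; add a state when all current targets are rejected. Accepting states are where Accept strings end.
a: 0a undefined. 0a->0: no, c/ac meet in 0 with "c" left. Open state 1: 0a->1.
b: 0b undefined. 0b->0: ok.
c: 0c undefined. 0c->0: no, cc/b meet in 0. 0c->1: no, cc/ac meet in 1 with "c" left. Open state 2: 0c->2.
aa: 1a undefined. 1a->0: ok.
ab: 1b undefined. 1b->0: ok.
ac: 1c undefined. 1c->0: ok.
cb: 2b undefined. 2b->0: ok.
cc: 2c undefined. 2c->0: no, cc/ccaa meet in 0. 2c->1: no, cc/ccaa meet in 1. 2c->2: ok.
cca: 2a undefined. 2a->0: ok.
All examples now run through 3 states with every (state, symbol) defined. Accept strings end in {2}, Reject strings end in {0,1}; accept={2}.

states=3 start=0 accept={2} delta: 0a->1 0b->0 0c->2 1a->0 1b->0 1c->0 2a->0 2b->0 2c->2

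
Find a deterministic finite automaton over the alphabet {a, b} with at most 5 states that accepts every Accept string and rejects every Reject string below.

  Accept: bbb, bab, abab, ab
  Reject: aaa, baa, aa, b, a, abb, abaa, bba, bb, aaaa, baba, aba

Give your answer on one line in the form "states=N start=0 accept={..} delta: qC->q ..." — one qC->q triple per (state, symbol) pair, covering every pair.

State merging on the prefix tree: take the shortest (then alphabetical) example prefix whose next move is undefined and point that move at state 0, else 1, else 2, ...; a target is out if some Accept/Reject pair would then sit in one state with the same input left (inseparable). If every existing state is out, open a new one.
a: 0a undefined. 0a->0: no, ab/b meet in 0 with "b" left. Open state 1: 0a->1.
b: 0b undefined. 0b->0: no, bbb/b meet in 0. 0b->1: no, bbb/abb meet in 1 with "bb" left. Open state 2: 0b->2.
aa: 1a undefined. 1a->0: ok.
ab: 1b undefined. 1b->0: no, abab/aa meet in 0. 1b->1: no, abab/b meet in 2. 1b->2: no, ab/b meet in 2. Open state 3: 1b->3.
ba: 2a undefined. 2a->0: no, bab/b meet in 2. 2a->1: ok.
bb: 2b undefined. 2b->0: no, bbb/b meet in 2. 2b->1: ok.
aba: 3a undefined. 3a->0: no, abab/b meet in 2. 3a->1: ok.
abb: 3b undefined. 3b->0: ok.
All examples now run through 4 states with every (state, symbol) defined. Accept strings end in {3}, Reject strings end in {0,1,2}; accept={3}.

states=4 start=0 accept={3} delta: 0a->1 0b->2 1a->0 1b->3 2a->1 2b->1 3a->1 3b->0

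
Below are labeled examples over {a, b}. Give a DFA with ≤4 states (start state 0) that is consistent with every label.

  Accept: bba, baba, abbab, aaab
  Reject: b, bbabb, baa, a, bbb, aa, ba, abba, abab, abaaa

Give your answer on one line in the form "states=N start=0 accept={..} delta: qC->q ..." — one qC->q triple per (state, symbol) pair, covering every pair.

states=4 start=0 accept={2,3} delta: 0a->1 0b->1 1a->1 1b->2 2a->3 2b->0 3a->0 3b->0

Fold the examples into a partial DFA from state 0: repeatedly fix the first undefined (state, symbol) met by the shortest-then-alphabetical prefix, trying targets in increasing order and rejecting any under which an Accept and a Reject string meet in one state with the same remainder; add a state when all current targets are rejected. Accepting states are where Accept strings end.
a: 0a undefined. 0a->0: no, bba/abba meet in 0 with "bba" left. Open state 1: 0a->1.
b: 0b undefined. 0b->0: no, bba/a meet in 1. 0b->1: ok.
aa: 1a undefined. 1a->0: no, baba/aa meet in 0. 1a->1: ok.
ab: 1b undefined. 1b->0: no, bba/b meet in 1. 1b->1: no, bba/b meet in 1. Open state 2: 1b->2.
aba: 2a undefined. 2a->0: no, aaab/bbabb meet in 2. 2a->1: no, bba/b meet in 1. 2a->2: no, bba/abaaa meet in 2. Open state 3: 2a->3.
abb: 2b undefined. 2b->0: ok.
abaa: 3a undefined. 3a->0: ok.
abab: 3b undefined. 3b->0: ok.
All examples now run through 4 states with every (state, symbol) defined. Accept strings end in {2,3}, Reject strings end in {0,1}; accept={2,3}.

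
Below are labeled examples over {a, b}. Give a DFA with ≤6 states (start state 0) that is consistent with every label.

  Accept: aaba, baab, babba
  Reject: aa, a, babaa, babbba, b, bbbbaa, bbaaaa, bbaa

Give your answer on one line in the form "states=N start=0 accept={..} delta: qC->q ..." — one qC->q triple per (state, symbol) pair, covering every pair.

State merging on the prefix tree: take the shortest (then alphabetical) example prefix whose next move is undefined and point that move at state 0, else 1, else 2, ...; a target is out if some Accept/Reject pair would then sit in one state with the same input left (inseparable). If every existing state is out, open a new one.
a: 0a undefined. 0a->0: ok.
b: 0b undefined. 0b->0: no, aaba/aa meet in 0. Open state 1: 0b->1.
ba: 1a undefined. 1a->0: no, aaba/aa meet in 0. 1a->1: no, aaba/b meet in 1. Open state 2: 1a->2.
bb: 1b undefined. 1b->0: ok.
baa: 2a undefined. 2a->0: no, baab/b meet in 1. 2a->1: no, baab/aa meet in 0. 2a->2: ok.
bab: 2b undefined. 2b->0: no, baab/aa meet in 0. 2b->1: no, aaba/babaa meet in 2. 2b->2: no, aaba/babaa meet in 2. Open state 3: 2b->3.
baba: 3a undefined. 3a->0: ok.
babb: 3b undefined. 3b->0: no, aaba/babbba meet in 2. 3b->1: ok.
All examples now run through 4 states with every (state, symbol) defined. Accept strings end in {2,3}, Reject strings end in {0,1}; accept={2,3}.

states=4 start=0 accept={2,3} delta: 0a->0 0b->1 1a->2 1b->0 2a->2 2b->3 3a->0 3b->1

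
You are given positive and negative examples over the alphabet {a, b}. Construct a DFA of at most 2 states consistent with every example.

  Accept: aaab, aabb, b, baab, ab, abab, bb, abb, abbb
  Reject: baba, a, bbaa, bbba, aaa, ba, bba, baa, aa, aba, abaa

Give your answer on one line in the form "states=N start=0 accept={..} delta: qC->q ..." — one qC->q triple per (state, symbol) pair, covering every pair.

states=2 start=0 accept={1} delta: 0a->0 0b->1 1a->0 1b->1

State merging on the prefix tree: take the shortest (then alphabetical) example prefix whose next move is undefined and point that move at state 0, else 1, else 2, ...; a target is out if some Accept/Reject pair would then sit in one state with the same input left (inseparable). If every existing state is out, open a new one.
a: 0a undefined. 0a->0: ok.
b: 0b undefined. 0b->0: no, aaab/baba meet in 0. Open state 1: 0b->1.
ba: 1a undefined. 1a->0: ok.
bb: 1b undefined. 1b->0: no, aabb/baba meet in 0. 1b->1: ok.
All examples now run through 2 states with every (state, symbol) defined. Accept strings end in {1}, Reject strings end in {0}; accept={1}.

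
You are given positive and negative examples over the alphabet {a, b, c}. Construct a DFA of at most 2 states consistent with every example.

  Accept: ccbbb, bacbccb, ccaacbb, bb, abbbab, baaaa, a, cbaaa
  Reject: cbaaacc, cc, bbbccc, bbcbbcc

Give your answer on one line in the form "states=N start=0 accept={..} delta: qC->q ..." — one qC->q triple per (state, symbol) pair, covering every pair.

states=2 start=0 accept={0} delta: 0a->0 0b->0 0c->1 1a->0 1b->0 1c->1

Fold the examples into a partial DFA from state 0: repeatedly fix the first undefined (state, symbol) met by the shortest-then-alphabetical prefix, trying targets in increasing order and rejecting any under which an Accept and a Reject string meet in one state with the same remainder; add a state when all current targets are rejected. Accepting states are where Accept strings end.
a: 0a undefined. 0a->0: ok.
b: 0b undefined. 0b->0: ok.
c: 0c undefined. 0c->0: no, ccbbb/cbaaacc meet in 0. Open state 1: 0c->1.
cb: 1b undefined. 1b->0: ok.
cc: 1c undefined. 1c->0: no, ccbbb/cbaaacc meet in 0. 1c->1: ok.
cca: 1a undefined. 1a->0: ok.
All examples now run through 2 states with every (state, symbol) defined. Accept strings end in {0}, Reject strings end in {1}; accept={0}.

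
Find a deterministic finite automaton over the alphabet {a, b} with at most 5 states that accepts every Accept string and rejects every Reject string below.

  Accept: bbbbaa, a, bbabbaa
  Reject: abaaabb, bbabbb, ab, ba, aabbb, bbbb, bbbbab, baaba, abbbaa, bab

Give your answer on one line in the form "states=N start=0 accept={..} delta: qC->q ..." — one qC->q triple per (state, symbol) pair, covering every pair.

State merging on the prefix tree: take the shortest (then alphabetical) example prefix whose next move is undefined and point that move at state 0, else 1, else 2, ...; a target is out if some Accept/Reject pair would then sit in one state with the same input left (inseparable). If every existing state is out, open a new one.
a: 0a undefined. 0a->0: ok.
b: 0b undefined. 0b->0: no, bbbbaa/abaaabb meet in 0. Open state 1: 0b->1.
ba: 1a undefined. 1a->0: no, a/ba meet in 0. 1a->1: ok.
bb: 1b undefined. 1b->0: no, bbbbaa/bbbb meet in 0. 1b->1: no, bbbbaa/abaaabb meet in 1. Open state 2: 1b->2.
bba: 2a undefined. 2a->0: no, a/baaba meet in 0. 2a->1: no, bbabbaa/abbbaa meet in 2 with "baa" left. 2a->2: ok.
bbb: 2b undefined. 2b->0: no, bbbbaa/ab meet in 1. 2b->1: no, bbbbaa/bbbb meet in 2. 2b->2: no, bbbbaa/abaaabb meet in 2. Open state 3: 2b->3.
bbbb: 3b undefined. 3b->0: no, bbbbaa/bbbb meet in 0. 3b->1: no, bbbbaa/ab meet in 1. 3b->2: no, bbbbaa/bbbb meet in 2. 3b->3: no, bbbbaa/abbbaa meet in 3 with "aa" left. Open state 4: 3b->4.
abbba: 3a undefined. 3a->0: no, a/abbbaa meet in 0. 3a->1: ok.
bbbba: 4a undefined. 4a->0: ok.
bbabbb: 4b undefined. 4b->0: no, bbbbaa/bbabbb meet in 0. 4b->1: ok.
All examples now run through 5 states with every (state, symbol) defined. Accept strings end in {0}, Reject strings end in {1,2,3,4}; accept={0}.

states=5 start=0 accept={0} delta: 0a->0 0b->1 1a->1 1b->2 2a->2 2b->3 3a->1 3b->4 4a->0 4b->1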